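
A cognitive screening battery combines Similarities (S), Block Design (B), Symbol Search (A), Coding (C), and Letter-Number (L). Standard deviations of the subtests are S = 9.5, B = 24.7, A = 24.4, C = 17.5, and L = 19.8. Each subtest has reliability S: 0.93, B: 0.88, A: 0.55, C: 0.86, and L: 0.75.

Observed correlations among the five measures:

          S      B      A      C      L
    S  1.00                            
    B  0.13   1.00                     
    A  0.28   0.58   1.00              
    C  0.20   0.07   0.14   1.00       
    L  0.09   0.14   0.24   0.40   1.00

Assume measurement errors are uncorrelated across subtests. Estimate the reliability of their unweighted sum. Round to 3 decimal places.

0.872

Var(S+B+A+C+L) = 9.5² + 24.7² + 24.4² + 17.5² + 19.8² + 2·[9.5·24.7·0.13 + 9.5·24.4·0.28 + 9.5·17.5·0.20 + 9.5·19.8·0.09 + 24.7·24.4·0.58 + 24.7·17.5·0.07 + 24.7·19.8·0.14 + 24.4·17.5·0.14 + 24.4·19.8·0.24 + 17.5·19.8·0.40] = 1993.99 + 1816.39 = 3810.38.
Under uncorrelated errors the observed covariances equal the true-score covariances, so only the own-variance terms attenuate.
True-score variance = [9.5²·0.93 + 24.7²·0.88 + 24.4²·0.55 + 17.5²·0.86 + 19.8²·0.75] + 1816.39 = 1505.66 + 1816.39 = 3322.06.
Reliability = 3322.06 / 3810.38 = 0.872.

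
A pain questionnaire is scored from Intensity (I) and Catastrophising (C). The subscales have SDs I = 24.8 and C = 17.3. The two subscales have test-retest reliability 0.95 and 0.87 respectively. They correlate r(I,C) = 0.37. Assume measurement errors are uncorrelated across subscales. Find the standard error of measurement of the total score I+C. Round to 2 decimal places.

8.35

Var(total) = 914.33 + 317.49 = 1231.82.
True-score variance = 844.67 + 317.49 = 1162.16, so reliability = 0.9434.
Error variance = 1231.82 − 1162.16 = 69.6597; SEM = √69.6597 = 8.35.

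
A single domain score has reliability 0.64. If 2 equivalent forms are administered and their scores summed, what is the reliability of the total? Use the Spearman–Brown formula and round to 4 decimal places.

0.7805

ρ_k = kρ / (1 + (k−1)ρ) = 2·0.64 / (1 + 1·0.64) = 1.280 / 1.640 = 0.7805.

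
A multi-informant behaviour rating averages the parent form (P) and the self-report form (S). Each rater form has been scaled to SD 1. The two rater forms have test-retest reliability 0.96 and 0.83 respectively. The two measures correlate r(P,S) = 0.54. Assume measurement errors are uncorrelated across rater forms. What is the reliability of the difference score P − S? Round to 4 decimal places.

Var(P−S) = 1 + 1 − 2·0.54 = 2 − 1.08 = 0.92.
Under uncorrelated errors the observed covariances equal the true-score covariances, so only the own-variance terms attenuate.
True-score variance = [0.96 + 0.83] − 1.08 = 1.79 − 1.08 = 0.71.
Reliability = 0.71 / 0.92 = 0.7717.

0.7717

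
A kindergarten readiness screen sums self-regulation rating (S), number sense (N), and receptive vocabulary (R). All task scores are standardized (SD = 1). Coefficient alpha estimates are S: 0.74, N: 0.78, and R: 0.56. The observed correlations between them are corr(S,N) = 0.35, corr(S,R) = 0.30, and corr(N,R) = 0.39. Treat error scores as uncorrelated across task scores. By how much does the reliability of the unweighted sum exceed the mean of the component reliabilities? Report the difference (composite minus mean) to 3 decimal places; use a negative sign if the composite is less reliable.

0.126

Var(sum) = 3 + 2.08 = 5.08; true-score variance = 2.08 + 2.08 = 4.16; composite reliability = 0.8189.
Mean component reliability = 0.6933.
Difference = 0.8189 − 0.6933 = 0.126.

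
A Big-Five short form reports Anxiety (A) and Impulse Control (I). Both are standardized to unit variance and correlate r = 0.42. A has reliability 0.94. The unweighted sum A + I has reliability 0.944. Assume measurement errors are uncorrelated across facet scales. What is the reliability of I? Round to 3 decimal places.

Var(A+I) = 2 + 2·0.42 = 2.840.
True-score variance = ρ_A + ρ_I + 2·0.42, so 0.944 = (0.94 + ρ_I + 0.84) / 2.840.
ρ_I = 0.944·2.840 − 0.94 − 0.84 = 0.901.

0.901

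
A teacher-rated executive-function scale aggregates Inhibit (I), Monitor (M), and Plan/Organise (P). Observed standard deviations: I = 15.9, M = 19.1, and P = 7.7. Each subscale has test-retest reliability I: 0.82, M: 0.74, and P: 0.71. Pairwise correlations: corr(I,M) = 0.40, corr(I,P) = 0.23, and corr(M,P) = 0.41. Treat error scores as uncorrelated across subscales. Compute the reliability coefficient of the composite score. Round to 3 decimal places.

0.856

Var(I+M+P) = 15.9² + 19.1² + 7.7² + 2·[15.9·19.1·0.40 + 15.9·7.7·0.23 + 19.1·7.7·0.41] = 676.91 + 419.867 = 1096.78.
Under uncorrelated errors the observed covariances equal the true-score covariances, so only the own-variance terms attenuate.
True-score variance = [15.9²·0.82 + 19.1²·0.74 + 7.7²·0.71] + 419.867 = 519.36 + 419.867 = 939.227.
Reliability = 939.227 / 1096.78 = 0.856.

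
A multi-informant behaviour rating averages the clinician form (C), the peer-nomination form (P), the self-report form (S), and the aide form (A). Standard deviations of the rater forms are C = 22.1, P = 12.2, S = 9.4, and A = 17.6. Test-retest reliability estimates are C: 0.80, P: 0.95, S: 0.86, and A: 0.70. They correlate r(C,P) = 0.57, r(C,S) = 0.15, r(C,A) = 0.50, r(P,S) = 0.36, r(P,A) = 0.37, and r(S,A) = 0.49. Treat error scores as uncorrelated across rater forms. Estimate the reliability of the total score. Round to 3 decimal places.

0.904

Var(C+P+S+A) = 22.1² + 12.2² + 9.4² + 17.6² + 2·[22.1·12.2·0.57 + 22.1·9.4·0.15 + 22.1·17.6·0.50 + 12.2·9.4·0.36 + 12.2·17.6·0.37 + 9.4·17.6·0.49] = 1035.37 + 1162.24 = 2197.61.
Because errors are independent across components, Cov(Tᵢ,Tⱼ) = Cov(Xᵢ,Xⱼ); the off-diagonal part of the true-score variance is the same as above.
True-score variance = [22.1²·0.80 + 12.2²·0.95 + 9.4²·0.86 + 17.6²·0.70] + 1162.24 = 824.948 + 1162.24 = 1987.19.
Reliability = 1987.19 / 2197.61 = 0.904.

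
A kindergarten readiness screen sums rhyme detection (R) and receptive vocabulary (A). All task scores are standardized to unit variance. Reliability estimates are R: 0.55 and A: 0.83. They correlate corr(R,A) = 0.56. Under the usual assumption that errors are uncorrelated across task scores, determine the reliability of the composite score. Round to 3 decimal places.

0.801

Var(R+A) = 2 + 2·[0.56] = 2 + 1.12 = 3.12.
With uncorrelated errors the cross-covariances are all true-score covariance, so they carry over unchanged; only the diagonal terms shrink to ρᵢσᵢ².
True-score variance = [0.55 + 0.83] + 1.12 = 1.38 + 1.12 = 2.5.
Reliability = 2.5 / 3.12 = 0.801.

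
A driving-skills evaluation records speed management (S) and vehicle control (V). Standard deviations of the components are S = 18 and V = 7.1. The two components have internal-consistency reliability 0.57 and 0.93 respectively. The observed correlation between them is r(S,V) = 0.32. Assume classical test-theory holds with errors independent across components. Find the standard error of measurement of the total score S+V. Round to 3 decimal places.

Var(total) = 374.41 + 81.792 = 456.202.
True-score variance = 231.561 + 81.792 = 313.353, so reliability = 0.6869.
Error variance = 456.202 − 313.353 = 142.849; SEM = √142.849 = 11.952.

11.952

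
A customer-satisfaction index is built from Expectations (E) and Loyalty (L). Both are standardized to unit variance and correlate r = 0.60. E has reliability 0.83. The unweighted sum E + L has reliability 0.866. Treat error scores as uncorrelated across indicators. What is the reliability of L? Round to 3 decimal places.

Var(E+L) = 2 + 2·0.60 = 3.200.
True-score variance = ρ_E + ρ_L + 2·0.60, so 0.866 = (0.83 + ρ_L + 1.20) / 3.200.
ρ_L = 0.866·3.200 − 0.83 − 1.20 = 0.741.

0.741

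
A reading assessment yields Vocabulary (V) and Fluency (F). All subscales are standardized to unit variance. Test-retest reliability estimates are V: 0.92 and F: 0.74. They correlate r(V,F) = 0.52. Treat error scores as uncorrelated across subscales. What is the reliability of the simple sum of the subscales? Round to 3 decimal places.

0.888

Var(V+F) = 2 + 2·[0.52] = 2 + 1.04 = 3.04.
Under uncorrelated errors the observed covariances equal the true-score covariances, so only the own-variance terms attenuate.
True-score variance = [0.92 + 0.74] + 1.04 = 1.66 + 1.04 = 2.7.
Reliability = 2.7 / 3.04 = 0.888.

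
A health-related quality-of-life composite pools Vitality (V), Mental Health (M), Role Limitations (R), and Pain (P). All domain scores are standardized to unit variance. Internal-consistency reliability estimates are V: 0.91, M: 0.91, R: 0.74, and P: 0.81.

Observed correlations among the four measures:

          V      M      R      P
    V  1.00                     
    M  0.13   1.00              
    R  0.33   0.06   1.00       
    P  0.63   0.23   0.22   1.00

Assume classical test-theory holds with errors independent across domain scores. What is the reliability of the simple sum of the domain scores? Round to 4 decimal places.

0.9125

Var(V+M+R+P) = 4 + 2·[0.13 + 0.33 + 0.63 + 0.06 + 0.23 + 0.22] = 4 + 3.2 = 7.2.
With uncorrelated errors the cross-covariances are all true-score covariance, so they carry over unchanged; only the diagonal terms shrink to ρᵢσᵢ².
True-score variance = [0.91 + 0.91 + 0.74 + 0.81] + 3.2 = 3.37 + 3.2 = 6.57.
Reliability = 6.57 / 7.2 = 0.9125.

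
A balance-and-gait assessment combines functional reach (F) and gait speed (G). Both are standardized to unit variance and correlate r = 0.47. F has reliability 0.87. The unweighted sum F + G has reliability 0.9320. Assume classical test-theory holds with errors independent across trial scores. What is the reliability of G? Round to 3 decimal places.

0.930

Var(F+G) = 2 + 2·0.47 = 2.940.
True-score variance = ρ_F + ρ_G + 2·0.47, so 0.9320 = (0.87 + ρ_G + 0.94) / 2.940.
ρ_G = 0.9320·2.940 − 0.87 − 0.94 = 0.930.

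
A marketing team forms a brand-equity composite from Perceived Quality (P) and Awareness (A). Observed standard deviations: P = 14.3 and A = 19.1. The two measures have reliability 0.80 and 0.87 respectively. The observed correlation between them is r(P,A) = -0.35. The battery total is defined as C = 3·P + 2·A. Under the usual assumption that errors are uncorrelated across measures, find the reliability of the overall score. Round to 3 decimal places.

0.741

Var(C) = 3²·14.3² + 2²·19.1² + 2·[6·14.3·19.1·(-0.35)] = 3299.65 − 1147.15 = 2152.5.
With uncorrelated errors the cross-covariances are all true-score covariance, so they carry over unchanged; only the diagonal terms shrink to ρᵢσᵢ².
True-score variance = [3²·14.3²·0.80 + 2²·19.1²·0.87] − 1147.15 = 2741.87 − 1147.15 = 1594.72.
Reliability = 1594.72 / 2152.5 = 0.741.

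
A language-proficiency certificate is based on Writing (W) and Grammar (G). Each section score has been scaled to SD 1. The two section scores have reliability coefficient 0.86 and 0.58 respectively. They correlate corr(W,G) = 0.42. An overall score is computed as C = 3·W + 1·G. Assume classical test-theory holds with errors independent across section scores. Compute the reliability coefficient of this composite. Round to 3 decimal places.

Var(C) = 3² + 1 + 2·[3·0.42] = 10 + 2.52 = 12.52.
Under uncorrelated errors the observed covariances equal the true-score covariances, so only the own-variance terms attenuate.
True-score variance = [3²·0.86 + 0.58] + 2.52 = 8.32 + 2.52 = 10.84.
Reliability = 10.84 / 12.52 = 0.866.

0.866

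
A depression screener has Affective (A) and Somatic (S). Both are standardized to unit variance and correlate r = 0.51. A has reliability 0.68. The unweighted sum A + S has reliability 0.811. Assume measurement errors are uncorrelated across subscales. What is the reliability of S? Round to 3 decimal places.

0.749

Var(A+S) = 2 + 2·0.51 = 3.020.
True-score variance = ρ_A + ρ_S + 2·0.51, so 0.811 = (0.68 + ρ_S + 1.02) / 3.020.
ρ_S = 0.811·3.020 − 0.68 − 1.02 = 0.749.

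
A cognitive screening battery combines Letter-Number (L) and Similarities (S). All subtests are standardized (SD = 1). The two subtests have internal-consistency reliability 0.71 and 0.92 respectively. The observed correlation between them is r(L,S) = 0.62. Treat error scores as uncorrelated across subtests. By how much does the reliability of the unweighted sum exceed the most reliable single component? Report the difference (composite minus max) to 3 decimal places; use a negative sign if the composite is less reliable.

-0.034

Var(sum) = 2 + 1.24 = 3.24; true-score variance = 1.63 + 1.24 = 2.87; composite reliability = 0.8858.
Max component reliability = 0.9200.
Difference = 0.8858 − 0.9200 = -0.034.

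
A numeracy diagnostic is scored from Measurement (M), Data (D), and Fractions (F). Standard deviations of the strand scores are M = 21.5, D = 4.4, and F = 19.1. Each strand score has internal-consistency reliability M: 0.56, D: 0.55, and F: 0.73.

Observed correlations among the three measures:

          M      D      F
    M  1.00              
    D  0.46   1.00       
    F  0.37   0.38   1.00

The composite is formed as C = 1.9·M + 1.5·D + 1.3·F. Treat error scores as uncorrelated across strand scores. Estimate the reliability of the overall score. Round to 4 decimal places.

Var(C) = 1.9²·21.5² + 1.5²·4.4² + 1.3²·19.1² + 2·[2.85·21.5·4.4·0.46 + 2.47·21.5·19.1·0.37 + 1.95·4.4·19.1·0.38] = 2328.81 + 1123.17 = 3451.99.
Because errors are independent across components, Cov(Tᵢ,Tⱼ) = Cov(Xᵢ,Xⱼ); the off-diagonal part of the true-score variance is the same as above.
True-score variance = [1.9²·21.5²·0.56 + 1.5²·4.4²·0.55 + 1.3²·19.1²·0.73] + 1123.17 = 1408.51 + 1123.17 = 2531.68.
Reliability = 2531.68 / 3451.99 = 0.7334.

0.7334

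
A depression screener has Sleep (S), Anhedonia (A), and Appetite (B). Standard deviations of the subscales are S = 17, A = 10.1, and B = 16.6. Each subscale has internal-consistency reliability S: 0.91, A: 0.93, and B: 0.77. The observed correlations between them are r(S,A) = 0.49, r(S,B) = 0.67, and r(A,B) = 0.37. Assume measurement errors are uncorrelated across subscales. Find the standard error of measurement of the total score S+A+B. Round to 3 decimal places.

9.825

Var(total) = 666.57 + 670.482 = 1337.05.
True-score variance = 570.041 + 670.482 = 1240.52, so reliability = 0.9278.
Error variance = 1337.05 − 1240.52 = 96.5295; SEM = √96.5295 = 9.825.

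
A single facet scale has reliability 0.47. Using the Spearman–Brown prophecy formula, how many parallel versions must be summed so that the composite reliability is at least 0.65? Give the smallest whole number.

k ≥ ρ*(1−ρ₁)/(ρ₁(1−ρ*)) = 0.65·0.53 / (0.47·0.35) = 2.094.
Smallest integer k = 3.

3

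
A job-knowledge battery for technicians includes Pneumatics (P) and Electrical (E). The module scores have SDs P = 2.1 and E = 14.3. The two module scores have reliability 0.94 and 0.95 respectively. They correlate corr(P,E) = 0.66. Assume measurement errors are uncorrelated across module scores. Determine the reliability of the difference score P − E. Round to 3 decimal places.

Var(P−E) = 2.1² + 14.3² − 2·2.1·14.3·0.66 = 208.9 − 39.6396 = 169.26.
Under uncorrelated errors the observed covariances equal the true-score covariances, so only the own-variance terms attenuate.
True-score variance = [2.1²·0.94 + 14.3²·0.95] − 39.6396 = 198.411 − 39.6396 = 158.771.
Reliability = 158.771 / 169.26 = 0.938.

0.938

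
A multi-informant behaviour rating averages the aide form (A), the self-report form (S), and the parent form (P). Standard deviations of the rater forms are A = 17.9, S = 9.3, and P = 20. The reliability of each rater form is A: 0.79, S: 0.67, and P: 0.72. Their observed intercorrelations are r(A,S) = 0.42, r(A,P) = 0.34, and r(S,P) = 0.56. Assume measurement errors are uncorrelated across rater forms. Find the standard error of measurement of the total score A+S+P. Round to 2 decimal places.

14.42

Var(total) = 806.9 + 591.595 = 1398.49.
True-score variance = 599.072 + 591.595 = 1190.67, so reliability = 0.8514.
Error variance = 1398.49 − 1190.67 = 207.828; SEM = √207.828 = 14.42.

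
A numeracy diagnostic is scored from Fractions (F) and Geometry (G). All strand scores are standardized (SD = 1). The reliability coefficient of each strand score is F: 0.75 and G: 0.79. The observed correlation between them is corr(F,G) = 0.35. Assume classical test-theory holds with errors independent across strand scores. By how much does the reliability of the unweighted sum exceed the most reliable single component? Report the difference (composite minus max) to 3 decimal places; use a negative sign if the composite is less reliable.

0.040

Var(sum) = 2 + 0.7 = 2.7; true-score variance = 1.54 + 0.7 = 2.24; composite reliability = 0.8296.
Max component reliability = 0.7900.
Difference = 0.8296 − 0.7900 = 0.040.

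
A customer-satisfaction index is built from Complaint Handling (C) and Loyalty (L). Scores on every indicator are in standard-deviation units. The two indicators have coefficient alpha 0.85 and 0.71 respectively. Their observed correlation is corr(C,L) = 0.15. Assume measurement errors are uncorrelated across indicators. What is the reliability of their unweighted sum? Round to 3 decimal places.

Var(C+L) = 2 + 2·[0.15] = 2 + 0.3 = 2.3.
Because errors are independent across components, Cov(Tᵢ,Tⱼ) = Cov(Xᵢ,Xⱼ); the off-diagonal part of the true-score variance is the same as above.
True-score variance = [0.85 + 0.71] + 0.3 = 1.56 + 0.3 = 1.86.
Reliability = 1.86 / 2.3 = 0.809.

0.809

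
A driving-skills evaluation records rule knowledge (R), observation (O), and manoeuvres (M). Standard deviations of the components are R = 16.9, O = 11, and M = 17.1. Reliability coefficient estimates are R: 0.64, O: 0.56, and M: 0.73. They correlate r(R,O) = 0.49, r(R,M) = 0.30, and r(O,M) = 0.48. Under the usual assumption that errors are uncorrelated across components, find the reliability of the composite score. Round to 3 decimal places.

0.810

Var(R+O+M) = 16.9² + 11² + 17.1² + 2·[16.9·11·0.49 + 16.9·17.1·0.30 + 11·17.1·0.48] = 699.02 + 536.152 = 1235.17.
Because errors are independent across components, Cov(Tᵢ,Tⱼ) = Cov(Xᵢ,Xⱼ); the off-diagonal part of the true-score variance is the same as above.
True-score variance = [16.9²·0.64 + 11²·0.56 + 17.1²·0.73] + 536.152 = 464.01 + 536.152 = 1000.16.
Reliability = 1000.16 / 1235.17 = 0.810.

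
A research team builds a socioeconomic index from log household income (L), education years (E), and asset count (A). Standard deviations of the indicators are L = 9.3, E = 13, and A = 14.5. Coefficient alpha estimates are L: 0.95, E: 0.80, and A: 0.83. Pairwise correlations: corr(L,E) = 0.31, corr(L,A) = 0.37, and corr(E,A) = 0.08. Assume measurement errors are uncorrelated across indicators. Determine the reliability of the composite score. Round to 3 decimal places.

Var(L+E+A) = 9.3² + 13² + 14.5² + 2·[9.3·13·0.31 + 9.3·14.5·0.37 + 13·14.5·0.08] = 465.74 + 204.907 = 670.647.
With uncorrelated errors the cross-covariances are all true-score covariance, so they carry over unchanged; only the diagonal terms shrink to ρᵢσᵢ².
True-score variance = [9.3²·0.95 + 13²·0.80 + 14.5²·0.83] + 204.907 = 391.873 + 204.907 = 596.78.
Reliability = 596.78 / 670.647 = 0.890.

0.890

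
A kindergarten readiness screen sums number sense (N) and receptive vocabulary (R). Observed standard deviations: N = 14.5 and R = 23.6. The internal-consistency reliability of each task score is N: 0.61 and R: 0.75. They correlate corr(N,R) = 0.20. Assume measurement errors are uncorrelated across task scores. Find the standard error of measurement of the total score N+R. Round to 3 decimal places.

14.874

Var(total) = 767.21 + 136.88 = 904.09.
True-score variance = 545.973 + 136.88 = 682.853, so reliability = 0.7553.
Error variance = 904.09 − 682.853 = 221.237; SEM = √221.237 = 14.874.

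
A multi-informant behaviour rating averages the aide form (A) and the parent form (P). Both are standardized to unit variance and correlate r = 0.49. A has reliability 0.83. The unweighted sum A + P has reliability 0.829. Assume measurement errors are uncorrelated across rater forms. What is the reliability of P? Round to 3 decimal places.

Var(A+P) = 2 + 2·0.49 = 2.980.
True-score variance = ρ_A + ρ_P + 2·0.49, so 0.829 = (0.83 + ρ_P + 0.98) / 2.980.
ρ_P = 0.829·2.980 − 0.83 − 0.98 = 0.660.

0.660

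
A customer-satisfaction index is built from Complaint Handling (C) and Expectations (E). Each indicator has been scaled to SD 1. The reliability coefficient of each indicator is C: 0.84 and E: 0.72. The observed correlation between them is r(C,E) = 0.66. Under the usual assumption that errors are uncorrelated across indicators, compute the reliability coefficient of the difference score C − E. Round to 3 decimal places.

0.353

Var(C−E) = 1 + 1 − 2·0.66 = 2 − 1.32 = 0.68.
Under uncorrelated errors the observed covariances equal the true-score covariances, so only the own-variance terms attenuate.
True-score variance = [0.84 + 0.72] − 1.32 = 1.56 − 1.32 = 0.24.
Reliability = 0.24 / 0.68 = 0.353.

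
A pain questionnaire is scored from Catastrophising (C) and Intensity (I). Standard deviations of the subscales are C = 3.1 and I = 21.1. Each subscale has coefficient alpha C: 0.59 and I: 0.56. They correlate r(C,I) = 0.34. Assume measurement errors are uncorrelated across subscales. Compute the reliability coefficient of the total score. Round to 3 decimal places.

0.600

Var(C+I) = 3.1² + 21.1² + 2·[3.1·21.1·0.34] = 454.82 + 44.4788 = 499.299.
Because errors are independent across components, Cov(Tᵢ,Tⱼ) = Cov(Xᵢ,Xⱼ); the off-diagonal part of the true-score variance is the same as above.
True-score variance = [3.1²·0.59 + 21.1²·0.56] + 44.4788 = 254.988 + 44.4788 = 299.466.
Reliability = 299.466 / 499.299 = 0.600.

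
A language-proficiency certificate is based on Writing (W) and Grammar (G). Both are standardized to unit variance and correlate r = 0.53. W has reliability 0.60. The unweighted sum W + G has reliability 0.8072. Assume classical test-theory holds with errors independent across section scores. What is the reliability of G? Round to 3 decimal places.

0.810

Var(W+G) = 2 + 2·0.53 = 3.060.
True-score variance = ρ_W + ρ_G + 2·0.53, so 0.8072 = (0.60 + ρ_G + 1.06) / 3.060.
ρ_G = 0.8072·3.060 − 0.60 − 1.06 = 0.810.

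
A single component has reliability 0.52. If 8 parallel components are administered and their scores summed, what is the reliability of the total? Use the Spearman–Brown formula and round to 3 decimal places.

ρ_k = kρ / (1 + (k−1)ρ) = 8·0.52 / (1 + 7·0.52) = 4.160 / 4.640 = 0.897.

0.897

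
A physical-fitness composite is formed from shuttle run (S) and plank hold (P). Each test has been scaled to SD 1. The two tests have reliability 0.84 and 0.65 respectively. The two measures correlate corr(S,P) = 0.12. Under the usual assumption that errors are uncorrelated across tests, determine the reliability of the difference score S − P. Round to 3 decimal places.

Var(S−P) = 1 + 1 − 2·0.12 = 2 − 0.24 = 1.76.
Because errors are independent across components, Cov(Tᵢ,Tⱼ) = Cov(Xᵢ,Xⱼ); the off-diagonal part of the true-score variance is the same as above.
True-score variance = [0.84 + 0.65] − 0.24 = 1.49 − 0.24 = 1.25.
Reliability = 1.25 / 1.76 = 0.710.

0.710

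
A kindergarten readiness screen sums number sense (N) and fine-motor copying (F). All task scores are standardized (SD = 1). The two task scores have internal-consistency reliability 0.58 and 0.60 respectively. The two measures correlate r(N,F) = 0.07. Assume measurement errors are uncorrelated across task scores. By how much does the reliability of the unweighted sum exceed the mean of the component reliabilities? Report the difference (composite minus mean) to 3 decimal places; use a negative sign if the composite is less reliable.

Var(sum) = 2 + 0.14 = 2.14; true-score variance = 1.18 + 0.14 = 1.32; composite reliability = 0.6168.
Mean component reliability = 0.5900.
Difference = 0.6168 − 0.5900 = 0.027.

0.027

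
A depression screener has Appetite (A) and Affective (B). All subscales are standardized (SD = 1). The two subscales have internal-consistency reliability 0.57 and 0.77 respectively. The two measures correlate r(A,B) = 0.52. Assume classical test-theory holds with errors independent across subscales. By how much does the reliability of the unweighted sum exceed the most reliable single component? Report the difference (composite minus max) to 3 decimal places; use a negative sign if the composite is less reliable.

0.013

Var(sum) = 2 + 1.04 = 3.04; true-score variance = 1.34 + 1.04 = 2.38; composite reliability = 0.7829.
Max component reliability = 0.7700.
Difference = 0.7829 − 0.7700 = 0.013.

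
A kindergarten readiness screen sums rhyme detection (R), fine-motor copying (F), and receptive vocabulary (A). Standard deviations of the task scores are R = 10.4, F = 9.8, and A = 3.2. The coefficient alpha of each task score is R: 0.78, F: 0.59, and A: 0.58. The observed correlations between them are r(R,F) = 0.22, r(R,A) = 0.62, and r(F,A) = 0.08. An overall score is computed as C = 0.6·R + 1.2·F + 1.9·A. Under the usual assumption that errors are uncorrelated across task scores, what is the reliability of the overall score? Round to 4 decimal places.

Var(C) = 0.6²·10.4² + 1.2²·9.8² + 1.9²·3.2² + 2·[0.72·10.4·9.8·0.22 + 1.14·10.4·3.2·0.62 + 2.28·9.8·3.2·0.08] = 214.202 + 90.773 = 304.975.
Under uncorrelated errors the observed covariances equal the true-score covariances, so only the own-variance terms attenuate.
True-score variance = [0.6²·10.4²·0.78 + 1.2²·9.8²·0.59 + 1.9²·3.2²·0.58] + 90.773 = 133.407 + 90.773 = 224.18.
Reliability = 224.18 / 304.975 = 0.7351.

0.7351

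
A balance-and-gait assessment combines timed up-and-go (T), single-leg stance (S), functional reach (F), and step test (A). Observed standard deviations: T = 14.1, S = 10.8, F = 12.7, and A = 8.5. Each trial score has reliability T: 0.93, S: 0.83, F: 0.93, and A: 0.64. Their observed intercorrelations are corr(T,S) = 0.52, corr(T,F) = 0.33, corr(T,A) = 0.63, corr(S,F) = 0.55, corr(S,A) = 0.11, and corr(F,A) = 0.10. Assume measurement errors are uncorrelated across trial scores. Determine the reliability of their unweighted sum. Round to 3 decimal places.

Var(T+S+F+A) = 14.1² + 10.8² + 12.7² + 8.5² + 2·[14.1·10.8·0.52 + 14.1·12.7·0.33 + 14.1·8.5·0.63 + 10.8·12.7·0.55 + 10.8·8.5·0.11 + 12.7·8.5·0.10] = 548.99 + 620.23 = 1169.22.
Under uncorrelated errors the observed covariances equal the true-score covariances, so only the own-variance terms attenuate.
True-score variance = [14.1²·0.93 + 10.8²·0.83 + 12.7²·0.93 + 8.5²·0.64] + 620.23 = 477.944 + 620.23 = 1098.17.
Reliability = 1098.17 / 1169.22 = 0.939.

0.939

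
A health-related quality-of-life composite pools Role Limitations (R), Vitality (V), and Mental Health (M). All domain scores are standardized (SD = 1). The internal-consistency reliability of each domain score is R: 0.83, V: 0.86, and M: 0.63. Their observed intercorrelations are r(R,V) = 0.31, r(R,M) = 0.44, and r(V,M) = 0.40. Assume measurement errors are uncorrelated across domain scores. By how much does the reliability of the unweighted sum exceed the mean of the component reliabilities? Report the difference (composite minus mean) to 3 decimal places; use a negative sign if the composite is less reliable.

0.098

Var(sum) = 3 + 2.3 = 5.3; true-score variance = 2.32 + 2.3 = 4.62; composite reliability = 0.8717.
Mean component reliability = 0.7733.
Difference = 0.8717 − 0.7733 = 0.098.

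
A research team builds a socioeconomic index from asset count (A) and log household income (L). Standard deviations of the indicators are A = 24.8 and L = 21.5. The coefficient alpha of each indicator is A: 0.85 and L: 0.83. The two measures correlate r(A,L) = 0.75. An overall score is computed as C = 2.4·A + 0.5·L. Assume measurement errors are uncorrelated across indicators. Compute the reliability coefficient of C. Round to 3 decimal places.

0.881

Var(C) = 2.4²·24.8² + 0.5²·21.5² + 2·[1.2·24.8·21.5·0.75] = 3658.19 + 959.76 = 4617.95.
Under uncorrelated errors the observed covariances equal the true-score covariances, so only the own-variance terms attenuate.
True-score variance = [2.4²·24.8²·0.85 + 0.5²·21.5²·0.83] + 959.76 = 3107.15 + 959.76 = 4066.91.
Reliability = 4066.91 / 4617.95 = 0.881.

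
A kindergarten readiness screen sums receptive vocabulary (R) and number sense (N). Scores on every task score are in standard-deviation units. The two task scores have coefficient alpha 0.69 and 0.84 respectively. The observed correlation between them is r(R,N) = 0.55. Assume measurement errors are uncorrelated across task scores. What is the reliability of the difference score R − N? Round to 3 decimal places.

0.478

Var(R−N) = 1 + 1 − 2·0.55 = 2 − 1.1 = 0.9.
With uncorrelated errors the cross-covariances are all true-score covariance, so they carry over unchanged; only the diagonal terms shrink to ρᵢσᵢ².
True-score variance = [0.69 + 0.84] − 1.1 = 1.53 − 1.1 = 0.43.
Reliability = 0.43 / 0.9 = 0.478.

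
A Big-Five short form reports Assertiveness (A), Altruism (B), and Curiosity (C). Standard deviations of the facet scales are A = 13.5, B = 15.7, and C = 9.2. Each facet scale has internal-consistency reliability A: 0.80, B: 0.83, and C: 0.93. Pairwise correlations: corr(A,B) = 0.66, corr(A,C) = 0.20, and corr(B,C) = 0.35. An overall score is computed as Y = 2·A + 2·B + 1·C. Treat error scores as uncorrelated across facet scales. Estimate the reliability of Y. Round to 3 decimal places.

0.901

Var(Y) = 2²·13.5² + 2²·15.7² + 9.2² + 2·[4·13.5·15.7·0.66 + 2·13.5·9.2·0.20 + 2·15.7·9.2·0.35] = 1799.6 + 1420.67 = 3220.27.
With uncorrelated errors the cross-covariances are all true-score covariance, so they carry over unchanged; only the diagonal terms shrink to ρᵢσᵢ².
True-score variance = [2²·13.5²·0.80 + 2²·15.7²·0.83 + 9.2²·0.93] + 1420.67 = 1480.26 + 1420.67 = 2900.93.
Reliability = 2900.93 / 3220.27 = 0.901.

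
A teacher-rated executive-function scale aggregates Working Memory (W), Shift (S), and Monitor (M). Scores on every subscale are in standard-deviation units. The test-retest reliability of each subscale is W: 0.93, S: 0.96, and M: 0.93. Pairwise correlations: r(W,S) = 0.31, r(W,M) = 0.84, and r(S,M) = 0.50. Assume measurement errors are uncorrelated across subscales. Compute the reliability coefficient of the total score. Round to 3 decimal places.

0.971

Var(W+S+M) = 3 + 2·[0.31 + 0.84 + 0.50] = 3 + 3.3 = 6.3.
Because errors are independent across components, Cov(Tᵢ,Tⱼ) = Cov(Xᵢ,Xⱼ); the off-diagonal part of the true-score variance is the same as above.
True-score variance = [0.93 + 0.96 + 0.93] + 3.3 = 2.82 + 3.3 = 6.12.
Reliability = 6.12 / 6.3 = 0.971.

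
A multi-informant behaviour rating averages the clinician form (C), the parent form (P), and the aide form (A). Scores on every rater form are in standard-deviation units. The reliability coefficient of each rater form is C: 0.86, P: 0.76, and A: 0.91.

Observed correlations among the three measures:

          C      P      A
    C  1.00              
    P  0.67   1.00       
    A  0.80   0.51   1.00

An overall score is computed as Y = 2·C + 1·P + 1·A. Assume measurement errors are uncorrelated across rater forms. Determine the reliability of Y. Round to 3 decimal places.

Var(Y) = 2² + 1 + 1 + 2·[2·0.67 + 2·0.80 + 0.51] = 6 + 6.9 = 12.9.
Under uncorrelated errors the observed covariances equal the true-score covariances, so only the own-variance terms attenuate.
True-score variance = [2²·0.86 + 0.76 + 0.91] + 6.9 = 5.11 + 6.9 = 12.01.
Reliability = 12.01 / 12.9 = 0.931.

0.931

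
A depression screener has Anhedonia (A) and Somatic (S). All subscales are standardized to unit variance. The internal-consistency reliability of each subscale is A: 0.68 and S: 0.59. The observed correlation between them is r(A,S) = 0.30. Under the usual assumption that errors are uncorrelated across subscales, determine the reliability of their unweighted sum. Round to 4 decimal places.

Var(A+S) = 2 + 2·[0.30] = 2 + 0.6 = 2.6.
With uncorrelated errors the cross-covariances are all true-score covariance, so they carry over unchanged; only the diagonal terms shrink to ρᵢσᵢ².
True-score variance = [0.68 + 0.59] + 0.6 = 1.27 + 0.6 = 1.87.
Reliability = 1.87 / 2.6 = 0.7192.

0.7192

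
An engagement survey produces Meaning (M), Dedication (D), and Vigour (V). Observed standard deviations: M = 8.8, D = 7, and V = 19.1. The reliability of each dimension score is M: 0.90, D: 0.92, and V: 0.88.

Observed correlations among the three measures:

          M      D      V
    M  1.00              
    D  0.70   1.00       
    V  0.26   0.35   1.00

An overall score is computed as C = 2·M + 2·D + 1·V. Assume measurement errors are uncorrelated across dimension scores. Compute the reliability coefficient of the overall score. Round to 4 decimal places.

Var(C) = 2²·8.8² + 2²·7² + 19.1² + 2·[4·8.8·7·0.70 + 2·8.8·19.1·0.26 + 2·7·19.1·0.35] = 870.57 + 706.943 = 1577.51.
With uncorrelated errors the cross-covariances are all true-score covariance, so they carry over unchanged; only the diagonal terms shrink to ρᵢσᵢ².
True-score variance = [2²·8.8²·0.90 + 2²·7²·0.92 + 19.1²·0.88] + 706.943 = 780.137 + 706.943 = 1487.08.
Reliability = 1487.08 / 1577.51 = 0.9427.

0.9427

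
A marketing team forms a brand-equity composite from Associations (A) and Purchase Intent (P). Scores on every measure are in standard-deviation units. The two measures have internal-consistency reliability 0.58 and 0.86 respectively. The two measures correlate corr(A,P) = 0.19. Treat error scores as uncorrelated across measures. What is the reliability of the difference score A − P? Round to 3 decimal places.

Var(A−P) = 1 + 1 − 2·0.19 = 2 − 0.38 = 1.62.
Under uncorrelated errors the observed covariances equal the true-score covariances, so only the own-variance terms attenuate.
True-score variance = [0.58 + 0.86] − 0.38 = 1.44 − 0.38 = 1.06.
Reliability = 1.06 / 1.62 = 0.654.

0.654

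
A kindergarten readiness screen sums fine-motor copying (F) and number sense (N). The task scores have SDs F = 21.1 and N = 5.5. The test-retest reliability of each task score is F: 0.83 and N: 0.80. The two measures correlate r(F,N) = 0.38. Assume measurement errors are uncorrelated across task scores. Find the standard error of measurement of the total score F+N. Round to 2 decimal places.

Var(total) = 475.46 + 88.198 = 563.658.
True-score variance = 393.724 + 88.198 = 481.922, so reliability = 0.8550.
Error variance = 563.658 − 481.922 = 81.7357; SEM = √81.7357 = 9.04.

9.04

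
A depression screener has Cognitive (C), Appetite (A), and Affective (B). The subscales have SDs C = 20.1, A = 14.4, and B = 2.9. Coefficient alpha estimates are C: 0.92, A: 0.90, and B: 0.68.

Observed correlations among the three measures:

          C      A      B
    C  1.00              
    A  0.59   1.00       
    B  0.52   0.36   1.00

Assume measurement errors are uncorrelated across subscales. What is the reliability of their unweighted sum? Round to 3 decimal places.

0.947

Var(C+A+B) = 20.1² + 14.4² + 2.9² + 2·[20.1·14.4·0.59 + 20.1·2.9·0.52 + 14.4·2.9·0.36] = 619.78 + 432.228 = 1052.01.
With uncorrelated errors the cross-covariances are all true-score covariance, so they carry over unchanged; only the diagonal terms shrink to ρᵢσᵢ².
True-score variance = [20.1²·0.92 + 14.4²·0.90 + 2.9²·0.68] + 432.228 = 564.032 + 432.228 = 996.26.
Reliability = 996.26 / 1052.01 = 0.947.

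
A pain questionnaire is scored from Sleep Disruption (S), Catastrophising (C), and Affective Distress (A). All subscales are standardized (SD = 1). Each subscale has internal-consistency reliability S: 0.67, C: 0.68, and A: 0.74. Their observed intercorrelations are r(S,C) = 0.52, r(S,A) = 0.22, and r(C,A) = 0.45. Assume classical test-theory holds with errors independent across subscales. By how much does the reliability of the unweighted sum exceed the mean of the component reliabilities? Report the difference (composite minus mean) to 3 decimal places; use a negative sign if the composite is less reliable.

0.134

Var(sum) = 3 + 2.38 = 5.38; true-score variance = 2.09 + 2.38 = 4.47; composite reliability = 0.8309.
Mean component reliability = 0.6967.
Difference = 0.8309 − 0.6967 = 0.134.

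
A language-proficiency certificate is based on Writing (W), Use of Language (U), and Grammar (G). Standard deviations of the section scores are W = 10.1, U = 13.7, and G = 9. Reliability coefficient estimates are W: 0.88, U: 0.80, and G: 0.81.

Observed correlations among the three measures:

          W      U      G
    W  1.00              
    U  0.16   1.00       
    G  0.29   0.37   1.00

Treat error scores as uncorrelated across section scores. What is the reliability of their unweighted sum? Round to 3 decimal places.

0.883

Var(W+U+G) = 10.1² + 13.7² + 9² + 2·[10.1·13.7·0.16 + 10.1·9·0.29 + 13.7·9·0.37] = 370.7 + 188.242 = 558.942.
Under uncorrelated errors the observed covariances equal the true-score covariances, so only the own-variance terms attenuate.
True-score variance = [10.1²·0.88 + 13.7²·0.80 + 9²·0.81] + 188.242 = 305.531 + 188.242 = 493.773.
Reliability = 493.773 / 558.942 = 0.883.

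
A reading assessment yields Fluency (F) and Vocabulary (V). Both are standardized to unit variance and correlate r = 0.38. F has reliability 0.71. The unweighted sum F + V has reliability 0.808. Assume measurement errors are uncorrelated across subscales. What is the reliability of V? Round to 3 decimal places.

0.760

Var(F+V) = 2 + 2·0.38 = 2.760.
True-score variance = ρ_F + ρ_V + 2·0.38, so 0.808 = (0.71 + ρ_V + 0.76) / 2.760.
ρ_V = 0.808·2.760 − 0.71 − 0.76 = 0.760.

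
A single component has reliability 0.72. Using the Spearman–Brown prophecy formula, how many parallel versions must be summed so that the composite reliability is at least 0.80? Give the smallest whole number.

k ≥ ρ*(1−ρ₁)/(ρ₁(1−ρ*)) = 0.80·0.28 / (0.72·0.20) = 1.556.
Smallest integer k = 2.

2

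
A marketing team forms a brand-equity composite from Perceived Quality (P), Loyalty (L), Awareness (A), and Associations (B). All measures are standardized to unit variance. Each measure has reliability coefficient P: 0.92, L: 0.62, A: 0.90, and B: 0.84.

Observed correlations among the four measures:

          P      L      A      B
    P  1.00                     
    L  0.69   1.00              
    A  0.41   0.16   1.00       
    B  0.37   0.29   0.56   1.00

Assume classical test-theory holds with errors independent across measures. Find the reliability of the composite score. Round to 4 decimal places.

Var(P+L+A+B) = 4 + 2·[0.69 + 0.41 + 0.37 + 0.16 + 0.29 + 0.56] = 4 + 4.96 = 8.96.
With uncorrelated errors the cross-covariances are all true-score covariance, so they carry over unchanged; only the diagonal terms shrink to ρᵢσᵢ².
True-score variance = [0.92 + 0.62 + 0.90 + 0.84] + 4.96 = 3.28 + 4.96 = 8.24.
Reliability = 8.24 / 8.96 = 0.9196.

0.9196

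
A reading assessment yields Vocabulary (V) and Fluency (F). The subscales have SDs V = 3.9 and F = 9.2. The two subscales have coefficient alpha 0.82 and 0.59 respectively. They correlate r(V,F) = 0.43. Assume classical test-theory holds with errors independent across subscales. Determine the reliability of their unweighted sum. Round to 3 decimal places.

0.714

Var(V+F) = 3.9² + 9.2² + 2·[3.9·9.2·0.43] = 99.85 + 30.8568 = 130.707.
Because errors are independent across components, Cov(Tᵢ,Tⱼ) = Cov(Xᵢ,Xⱼ); the off-diagonal part of the true-score variance is the same as above.
True-score variance = [3.9²·0.82 + 9.2²·0.59] + 30.8568 = 62.4098 + 30.8568 = 93.2666.
Reliability = 93.2666 / 130.707 = 0.714.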